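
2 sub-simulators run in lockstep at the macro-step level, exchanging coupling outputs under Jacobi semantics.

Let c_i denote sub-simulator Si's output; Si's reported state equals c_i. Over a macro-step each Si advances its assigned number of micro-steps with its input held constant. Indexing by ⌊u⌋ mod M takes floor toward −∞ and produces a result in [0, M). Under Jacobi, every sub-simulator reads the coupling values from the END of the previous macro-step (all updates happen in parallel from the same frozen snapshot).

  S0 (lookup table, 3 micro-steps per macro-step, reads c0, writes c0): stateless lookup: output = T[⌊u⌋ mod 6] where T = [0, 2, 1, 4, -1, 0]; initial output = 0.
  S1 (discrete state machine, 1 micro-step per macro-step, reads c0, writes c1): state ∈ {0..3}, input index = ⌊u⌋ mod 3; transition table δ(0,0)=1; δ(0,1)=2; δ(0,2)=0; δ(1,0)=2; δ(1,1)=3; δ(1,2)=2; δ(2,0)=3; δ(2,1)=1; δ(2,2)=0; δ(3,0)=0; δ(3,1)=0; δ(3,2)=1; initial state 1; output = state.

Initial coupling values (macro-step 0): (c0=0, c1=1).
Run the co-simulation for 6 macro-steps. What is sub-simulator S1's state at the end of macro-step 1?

S1 state at macro-step 1 = 2

macro 1: S0 reads c0=0 → after 3×micro: 0; S1 reads c0=0 → after 1×micro: 2 ⇒ (c0=0, c1=2)
macro 2: S0 reads c0=0 → after 3×micro: 0; S1 reads c0=0 → after 1×micro: 3 ⇒ (c0=0, c1=3)
macro 3: S0 reads c0=0 → after 3×micro: 0; S1 reads c0=0 → after 1×micro: 0 ⇒ (c0=0, c1=0)
macro 4: S0 reads c0=0 → after 3×micro: 0; S1 reads c0=0 → after 1×micro: 1 ⇒ (c0=0, c1=1)
macro 5: S0 reads c0=0 → after 3×micro: 0; S1 reads c0=0 → after 1×micro: 2 ⇒ (c0=0, c1=2)
macro 6: S0 reads c0=0 → after 3×micro: 0; S1 reads c0=0 → after 1×micro: 3 ⇒ (c0=0, c1=3)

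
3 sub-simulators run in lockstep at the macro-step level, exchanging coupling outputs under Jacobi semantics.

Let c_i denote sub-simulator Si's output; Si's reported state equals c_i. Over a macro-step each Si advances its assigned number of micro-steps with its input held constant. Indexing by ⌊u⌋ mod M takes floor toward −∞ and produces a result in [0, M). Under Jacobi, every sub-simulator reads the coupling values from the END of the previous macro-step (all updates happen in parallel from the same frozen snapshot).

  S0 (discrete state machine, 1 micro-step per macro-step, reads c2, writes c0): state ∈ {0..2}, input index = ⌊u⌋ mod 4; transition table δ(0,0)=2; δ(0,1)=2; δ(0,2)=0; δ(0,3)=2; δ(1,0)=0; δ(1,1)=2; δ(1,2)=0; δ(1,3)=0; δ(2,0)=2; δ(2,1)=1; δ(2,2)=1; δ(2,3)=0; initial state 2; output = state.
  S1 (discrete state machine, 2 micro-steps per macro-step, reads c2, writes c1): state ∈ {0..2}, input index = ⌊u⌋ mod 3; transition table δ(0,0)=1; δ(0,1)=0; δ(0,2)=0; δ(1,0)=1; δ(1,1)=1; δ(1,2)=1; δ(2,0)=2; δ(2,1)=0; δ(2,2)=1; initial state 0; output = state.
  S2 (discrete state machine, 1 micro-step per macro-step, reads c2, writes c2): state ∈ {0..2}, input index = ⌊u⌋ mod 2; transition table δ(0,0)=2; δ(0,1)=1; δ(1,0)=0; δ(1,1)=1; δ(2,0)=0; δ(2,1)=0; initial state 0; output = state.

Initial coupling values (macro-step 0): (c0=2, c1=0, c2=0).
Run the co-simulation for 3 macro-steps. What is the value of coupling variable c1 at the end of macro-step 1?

c1 at macro-step 1 = 1

macro 1: S0 reads c2=0 → after 1×micro: 2; S1 reads c2=0 → after 2×micro: 1; S2 reads c2=0 → after 1×micro: 2 ⇒ (c0=2, c1=1, c2=2)
macro 2: S0 reads c2=2 → after 1×micro: 1; S1 reads c2=2 → after 2×micro: 1; S2 reads c2=2 → after 1×micro: 0 ⇒ (c0=1, c1=1, c2=0)
macro 3: S0 reads c2=0 → after 1×micro: 0; S1 reads c2=0 → after 2×micro: 1; S2 reads c2=0 → after 1×micro: 2 ⇒ (c0=0, c1=1, c2=2)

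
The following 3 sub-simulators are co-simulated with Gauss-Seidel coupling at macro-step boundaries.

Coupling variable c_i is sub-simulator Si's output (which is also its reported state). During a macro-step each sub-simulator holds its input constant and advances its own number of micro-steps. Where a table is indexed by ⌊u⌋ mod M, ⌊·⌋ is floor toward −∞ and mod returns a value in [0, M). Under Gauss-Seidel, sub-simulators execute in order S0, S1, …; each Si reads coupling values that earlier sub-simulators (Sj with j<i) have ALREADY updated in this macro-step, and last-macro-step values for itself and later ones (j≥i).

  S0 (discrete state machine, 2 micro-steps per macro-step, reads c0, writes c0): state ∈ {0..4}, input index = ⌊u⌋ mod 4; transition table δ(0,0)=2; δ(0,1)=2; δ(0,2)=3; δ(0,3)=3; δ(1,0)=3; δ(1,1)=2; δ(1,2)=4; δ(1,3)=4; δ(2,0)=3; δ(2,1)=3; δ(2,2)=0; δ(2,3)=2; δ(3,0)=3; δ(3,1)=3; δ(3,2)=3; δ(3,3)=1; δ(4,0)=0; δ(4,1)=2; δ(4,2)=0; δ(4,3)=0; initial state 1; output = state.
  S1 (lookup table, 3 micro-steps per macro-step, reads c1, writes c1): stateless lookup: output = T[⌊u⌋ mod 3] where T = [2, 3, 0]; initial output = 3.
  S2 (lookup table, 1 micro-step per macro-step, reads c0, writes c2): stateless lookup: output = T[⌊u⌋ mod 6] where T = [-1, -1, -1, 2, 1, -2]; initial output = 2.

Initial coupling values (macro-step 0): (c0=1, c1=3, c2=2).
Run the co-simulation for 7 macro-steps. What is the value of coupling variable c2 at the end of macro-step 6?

c2 at macro-step 6 = -1

macro 1: S0 reads c0=1 → after 2×micro: 3; S1 reads c1=3 → after 3×micro: 2; S2 reads c0=3 → after 1×micro: 2 ⇒ (c0=3, c1=2, c2=2)
macro 2: S0 reads c0=3 → after 2×micro: 4; S1 reads c1=2 → after 3×micro: 0; S2 reads c0=4 → after 1×micro: 1 ⇒ (c0=4, c1=0, c2=1)
macro 3: S0 reads c0=4 → after 2×micro: 2; S1 reads c1=0 → after 3×micro: 2; S2 reads c0=2 → after 1×micro: -1 ⇒ (c0=2, c1=2, c2=-1)
macro 4: S0 reads c0=2 → after 2×micro: 3; S1 reads c1=2 → after 3×micro: 0; S2 reads c0=3 → after 1×micro: 2 ⇒ (c0=3, c1=0, c2=2)
macro 5: S0 reads c0=3 → after 2×micro: 4; S1 reads c1=0 → after 3×micro: 2; S2 reads c0=4 → after 1×micro: 1 ⇒ (c0=4, c1=2, c2=1)
macro 6: S0 reads c0=4 → after 2×micro: 2; S1 reads c1=2 → after 3×micro: 0; S2 reads c0=2 → after 1×micro: -1 ⇒ (c0=2, c1=0, c2=-1)
macro 7: S0 reads c0=2 → after 2×micro: 3; S1 reads c1=0 → after 3×micro: 2; S2 reads c0=3 → after 1×micro: 2 ⇒ (c0=3, c1=2, c2=2)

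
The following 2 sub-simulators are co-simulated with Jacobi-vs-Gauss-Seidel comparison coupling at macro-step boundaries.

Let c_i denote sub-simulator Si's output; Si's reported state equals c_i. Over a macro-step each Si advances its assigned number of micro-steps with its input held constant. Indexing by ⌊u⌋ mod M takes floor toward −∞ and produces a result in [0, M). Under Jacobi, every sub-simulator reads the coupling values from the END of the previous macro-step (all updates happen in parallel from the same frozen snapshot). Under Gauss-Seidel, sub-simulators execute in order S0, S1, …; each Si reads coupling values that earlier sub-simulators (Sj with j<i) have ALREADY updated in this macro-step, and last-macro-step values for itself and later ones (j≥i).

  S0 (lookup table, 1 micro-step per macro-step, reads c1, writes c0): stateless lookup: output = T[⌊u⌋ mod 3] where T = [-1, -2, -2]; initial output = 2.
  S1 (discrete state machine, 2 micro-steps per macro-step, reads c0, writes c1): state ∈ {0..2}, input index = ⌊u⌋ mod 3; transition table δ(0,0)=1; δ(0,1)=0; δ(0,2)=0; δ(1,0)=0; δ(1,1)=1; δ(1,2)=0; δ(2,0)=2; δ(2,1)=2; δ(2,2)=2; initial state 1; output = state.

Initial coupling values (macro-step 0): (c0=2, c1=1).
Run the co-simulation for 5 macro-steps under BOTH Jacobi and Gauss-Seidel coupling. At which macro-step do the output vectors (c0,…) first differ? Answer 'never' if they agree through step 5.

[Jacobi] macro 1: S0 reads c1=1 → after 1×micro: -2; S1 reads c0=2 → after 2×micro: 0 ⇒ (c0=-2, c1=0)
[Jacobi] macro 2: S0 reads c1=0 → after 1×micro: -1; S1 reads c0=-2 → after 2×micro: 0 ⇒ (c0=-1, c1=0)
[Jacobi] macro 3: S0 reads c1=0 → after 1×micro: -1; S1 reads c0=-1 → after 2×micro: 0 ⇒ (c0=-1, c1=0)
[Jacobi] macro 4: S0 reads c1=0 → after 1×micro: -1; S1 reads c0=-1 → after 2×micro: 0 ⇒ (c0=-1, c1=0)
[Jacobi] macro 5: S0 reads c1=0 → after 1×micro: -1; S1 reads c0=-1 → after 2×micro: 0 ⇒ (c0=-1, c1=0)
[Gauss-Seidel] macro 1: S0 reads c1=1 → after 1×micro: -2; S1 reads c0=-2 → after 2×micro: 1 ⇒ (c0=-2, c1=1)
[Gauss-Seidel] macro 2: S0 reads c1=1 → after 1×micro: -2; S1 reads c0=-2 → after 2×micro: 1 ⇒ (c0=-2, c1=1)
[Gauss-Seidel] macro 3: S0 reads c1=1 → after 1×micro: -2; S1 reads c0=-2 → after 2×micro: 1 ⇒ (c0=-2, c1=1)
[Gauss-Seidel] macro 4: S0 reads c1=1 → after 1×micro: -2; S1 reads c0=-2 → after 2×micro: 1 ⇒ (c0=-2, c1=1)
[Gauss-Seidel] macro 5: S0 reads c1=1 → after 1×micro: -2; S1 reads c0=-2 → after 2×micro: 1 ⇒ (c0=-2, c1=1)

first divergence at macro-step: 1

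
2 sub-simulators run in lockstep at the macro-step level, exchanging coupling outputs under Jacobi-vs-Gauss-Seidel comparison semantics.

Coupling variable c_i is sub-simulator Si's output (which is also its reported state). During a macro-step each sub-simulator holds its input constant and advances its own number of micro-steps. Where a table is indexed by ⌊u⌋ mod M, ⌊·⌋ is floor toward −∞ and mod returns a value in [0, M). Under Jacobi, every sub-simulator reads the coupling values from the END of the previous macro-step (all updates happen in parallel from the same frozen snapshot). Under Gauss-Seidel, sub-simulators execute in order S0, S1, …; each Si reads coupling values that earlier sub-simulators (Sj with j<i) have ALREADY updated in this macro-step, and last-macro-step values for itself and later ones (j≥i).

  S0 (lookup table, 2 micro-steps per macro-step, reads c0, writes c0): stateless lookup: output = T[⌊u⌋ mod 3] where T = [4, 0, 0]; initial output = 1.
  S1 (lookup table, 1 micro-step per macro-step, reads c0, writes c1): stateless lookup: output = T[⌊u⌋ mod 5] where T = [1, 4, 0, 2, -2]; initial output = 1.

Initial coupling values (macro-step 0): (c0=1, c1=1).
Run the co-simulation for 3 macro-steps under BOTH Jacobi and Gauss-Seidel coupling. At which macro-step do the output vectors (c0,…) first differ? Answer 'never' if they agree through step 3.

first divergence at macro-step: 1

[Jacobi] macro 1: S0 reads c0=1 → after 2×micro: 0; S1 reads c0=1 → after 1×micro: 4 ⇒ (c0=0, c1=4)
[Jacobi] macro 2: S0 reads c0=0 → after 2×micro: 4; S1 reads c0=0 → after 1×micro: 1 ⇒ (c0=4, c1=1)
[Jacobi] macro 3: S0 reads c0=4 → after 2×micro: 0; S1 reads c0=4 → after 1×micro: -2 ⇒ (c0=0, c1=-2)
[Gauss-Seidel] macro 1: S0 reads c0=1 → after 2×micro: 0; S1 reads c0=0 → after 1×micro: 1 ⇒ (c0=0, c1=1)
[Gauss-Seidel] macro 2: S0 reads c0=0 → after 2×micro: 4; S1 reads c0=4 → after 1×micro: -2 ⇒ (c0=4, c1=-2)
[Gauss-Seidel] macro 3: S0 reads c0=4 → after 2×micro: 0; S1 reads c0=0 → after 1×micro: 1 ⇒ (c0=0, c1=1)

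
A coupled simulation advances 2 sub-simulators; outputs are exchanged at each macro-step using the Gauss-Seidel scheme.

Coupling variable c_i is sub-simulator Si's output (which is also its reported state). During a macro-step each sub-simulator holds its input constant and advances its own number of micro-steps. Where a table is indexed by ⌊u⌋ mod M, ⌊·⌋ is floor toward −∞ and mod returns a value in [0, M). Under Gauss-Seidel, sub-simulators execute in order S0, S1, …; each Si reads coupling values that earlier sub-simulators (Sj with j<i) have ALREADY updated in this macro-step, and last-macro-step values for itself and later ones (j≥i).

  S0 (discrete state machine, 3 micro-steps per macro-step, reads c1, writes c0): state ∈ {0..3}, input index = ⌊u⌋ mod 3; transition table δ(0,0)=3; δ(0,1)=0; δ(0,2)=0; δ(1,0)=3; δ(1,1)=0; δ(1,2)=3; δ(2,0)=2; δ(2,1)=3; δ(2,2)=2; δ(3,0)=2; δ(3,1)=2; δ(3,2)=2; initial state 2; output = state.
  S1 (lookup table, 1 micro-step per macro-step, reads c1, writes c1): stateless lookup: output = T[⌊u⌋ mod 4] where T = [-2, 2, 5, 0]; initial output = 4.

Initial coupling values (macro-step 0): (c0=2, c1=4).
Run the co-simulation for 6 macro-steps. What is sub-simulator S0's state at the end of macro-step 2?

macro 1: S0 reads c1=4 → after 3×micro: 3; S1 reads c1=4 → after 1×micro: -2 ⇒ (c0=3, c1=-2)
macro 2: S0 reads c1=-2 → after 3×micro: 2; S1 reads c1=-2 → after 1×micro: 5 ⇒ (c0=2, c1=5)
macro 3: S0 reads c1=5 → after 3×micro: 2; S1 reads c1=5 → after 1×micro: 2 ⇒ (c0=2, c1=2)
macro 4: S0 reads c1=2 → after 3×micro: 2; S1 reads c1=2 → after 1×micro: 5 ⇒ (c0=2, c1=5)
macro 5: S0 reads c1=5 → after 3×micro: 2; S1 reads c1=5 → after 1×micro: 2 ⇒ (c0=2, c1=2)
macro 6: S0 reads c1=2 → after 3×micro: 2; S1 reads c1=2 → after 1×micro: 5 ⇒ (c0=2, c1=5)

S0 state at macro-step 2 = 2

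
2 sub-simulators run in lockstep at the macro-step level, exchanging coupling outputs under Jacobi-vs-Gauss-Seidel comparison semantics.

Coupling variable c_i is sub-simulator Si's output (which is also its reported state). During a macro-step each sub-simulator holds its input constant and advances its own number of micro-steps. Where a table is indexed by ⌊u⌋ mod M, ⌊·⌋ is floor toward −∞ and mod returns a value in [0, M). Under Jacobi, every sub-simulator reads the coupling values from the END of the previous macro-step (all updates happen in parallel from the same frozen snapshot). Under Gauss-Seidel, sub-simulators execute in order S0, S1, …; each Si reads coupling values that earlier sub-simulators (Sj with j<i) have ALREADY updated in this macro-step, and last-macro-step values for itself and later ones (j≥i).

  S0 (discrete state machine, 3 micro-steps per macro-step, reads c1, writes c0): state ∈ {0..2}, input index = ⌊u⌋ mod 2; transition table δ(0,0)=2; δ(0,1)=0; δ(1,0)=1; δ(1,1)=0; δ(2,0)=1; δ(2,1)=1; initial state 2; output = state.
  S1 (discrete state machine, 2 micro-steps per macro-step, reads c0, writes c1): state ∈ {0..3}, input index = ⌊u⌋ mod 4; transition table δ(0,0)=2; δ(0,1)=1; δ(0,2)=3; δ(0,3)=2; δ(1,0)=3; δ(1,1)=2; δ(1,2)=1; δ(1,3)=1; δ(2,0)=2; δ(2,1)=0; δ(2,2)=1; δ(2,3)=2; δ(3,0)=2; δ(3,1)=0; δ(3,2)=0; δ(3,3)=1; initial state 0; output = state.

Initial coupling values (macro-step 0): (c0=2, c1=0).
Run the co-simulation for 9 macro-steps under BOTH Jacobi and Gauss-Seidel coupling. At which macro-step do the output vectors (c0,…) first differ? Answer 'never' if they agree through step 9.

first divergence at macro-step: 1

[Jacobi] macro 1: S0 reads c1=0 → after 3×micro: 1; S1 reads c0=2 → after 2×micro: 0 ⇒ (c0=1, c1=0)
[Jacobi] macro 2: S0 reads c1=0 → after 3×micro: 1; S1 reads c0=1 → after 2×micro: 2 ⇒ (c0=1, c1=2)
[Jacobi] macro 3: S0 reads c1=2 → after 3×micro: 1; S1 reads c0=1 → after 2×micro: 1 ⇒ (c0=1, c1=1)
[Jacobi] macro 4: S0 reads c1=1 → after 3×micro: 0; S1 reads c0=1 → after 2×micro: 0 ⇒ (c0=0, c1=0)
[Jacobi] macro 5: S0 reads c1=0 → after 3×micro: 1; S1 reads c0=0 → after 2×micro: 2 ⇒ (c0=1, c1=2)
[Jacobi] macro 6: S0 reads c1=2 → after 3×micro: 1; S1 reads c0=1 → after 2×micro: 1 ⇒ (c0=1, c1=1)
[Jacobi] macro 7: S0 reads c1=1 → after 3×micro: 0; S1 reads c0=1 → after 2×micro: 0 ⇒ (c0=0, c1=0)
[Jacobi] macro 8: S0 reads c1=0 → after 3×micro: 1; S1 reads c0=0 → after 2×micro: 2 ⇒ (c0=1, c1=2)
[Jacobi] macro 9: S0 reads c1=2 → after 3×micro: 1; S1 reads c0=1 → after 2×micro: 1 ⇒ (c0=1, c1=1)
[Gauss-Seidel] macro 1: S0 reads c1=0 → after 3×micro: 1; S1 reads c0=1 → after 2×micro: 2 ⇒ (c0=1, c1=2)
[Gauss-Seidel] macro 2: S0 reads c1=2 → after 3×micro: 1; S1 reads c0=1 → after 2×micro: 1 ⇒ (c0=1, c1=1)
[Gauss-Seidel] macro 3: S0 reads c1=1 → after 3×micro: 0; S1 reads c0=0 → after 2×micro: 2 ⇒ (c0=0, c1=2)
[Gauss-Seidel] macro 4: S0 reads c1=2 → after 3×micro: 1; S1 reads c0=1 → after 2×micro: 1 ⇒ (c0=1, c1=1)
[Gauss-Seidel] macro 5: S0 reads c1=1 → after 3×micro: 0; S1 reads c0=0 → after 2×micro: 2 ⇒ (c0=0, c1=2)
[Gauss-Seidel] macro 6: S0 reads c1=2 → after 3×micro: 1; S1 reads c0=1 → after 2×micro: 1 ⇒ (c0=1, c1=1)
[Gauss-Seidel] macro 7: S0 reads c1=1 → after 3×micro: 0; S1 reads c0=0 → after 2×micro: 2 ⇒ (c0=0, c1=2)
[Gauss-Seidel] macro 8: S0 reads c1=2 → after 3×micro: 1; S1 reads c0=1 → after 2×micro: 1 ⇒ (c0=1, c1=1)
[Gauss-Seidel] macro 9: S0 reads c1=1 → after 3×micro: 0; S1 reads c0=0 → after 2×micro: 2 ⇒ (c0=0, c1=2)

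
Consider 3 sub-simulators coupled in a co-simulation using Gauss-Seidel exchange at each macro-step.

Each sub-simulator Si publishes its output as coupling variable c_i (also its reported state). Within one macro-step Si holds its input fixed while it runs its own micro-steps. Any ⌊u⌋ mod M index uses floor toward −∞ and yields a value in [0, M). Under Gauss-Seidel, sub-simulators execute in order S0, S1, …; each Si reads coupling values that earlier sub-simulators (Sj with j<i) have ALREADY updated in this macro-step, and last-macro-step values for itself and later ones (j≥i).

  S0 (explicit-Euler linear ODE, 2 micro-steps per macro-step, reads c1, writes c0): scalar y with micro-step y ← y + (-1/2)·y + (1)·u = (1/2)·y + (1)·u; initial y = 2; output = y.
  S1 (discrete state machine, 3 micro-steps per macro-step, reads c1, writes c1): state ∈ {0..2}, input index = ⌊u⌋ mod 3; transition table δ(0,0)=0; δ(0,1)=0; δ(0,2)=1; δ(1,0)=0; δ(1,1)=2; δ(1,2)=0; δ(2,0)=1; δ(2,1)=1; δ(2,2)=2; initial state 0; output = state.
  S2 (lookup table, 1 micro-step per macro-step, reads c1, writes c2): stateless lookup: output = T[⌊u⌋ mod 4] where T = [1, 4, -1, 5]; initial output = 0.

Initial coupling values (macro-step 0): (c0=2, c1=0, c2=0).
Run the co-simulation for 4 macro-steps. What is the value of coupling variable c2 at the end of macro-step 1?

c2 at macro-step 1 = 1

macro 1: S0 reads c1=0 → after 2×micro: 1/2; S1 reads c1=0 → after 3×micro: 0; S2 reads c1=0 → after 1×micro: 1 ⇒ (c0=1/2, c1=0, c2=1)
macro 2: S0 reads c1=0 → after 2×micro: 1/8; S1 reads c1=0 → after 3×micro: 0; S2 reads c1=0 → after 1×micro: 1 ⇒ (c0=1/8, c1=0, c2=1)
macro 3: S0 reads c1=0 → after 2×micro: 1/32; S1 reads c1=0 → after 3×micro: 0; S2 reads c1=0 → after 1×micro: 1 ⇒ (c0=1/32, c1=0, c2=1)
macro 4: S0 reads c1=0 → after 2×micro: 1/128; S1 reads c1=0 → after 3×micro: 0; S2 reads c1=0 → after 1×micro: 1 ⇒ (c0=1/128, c1=0, c2=1)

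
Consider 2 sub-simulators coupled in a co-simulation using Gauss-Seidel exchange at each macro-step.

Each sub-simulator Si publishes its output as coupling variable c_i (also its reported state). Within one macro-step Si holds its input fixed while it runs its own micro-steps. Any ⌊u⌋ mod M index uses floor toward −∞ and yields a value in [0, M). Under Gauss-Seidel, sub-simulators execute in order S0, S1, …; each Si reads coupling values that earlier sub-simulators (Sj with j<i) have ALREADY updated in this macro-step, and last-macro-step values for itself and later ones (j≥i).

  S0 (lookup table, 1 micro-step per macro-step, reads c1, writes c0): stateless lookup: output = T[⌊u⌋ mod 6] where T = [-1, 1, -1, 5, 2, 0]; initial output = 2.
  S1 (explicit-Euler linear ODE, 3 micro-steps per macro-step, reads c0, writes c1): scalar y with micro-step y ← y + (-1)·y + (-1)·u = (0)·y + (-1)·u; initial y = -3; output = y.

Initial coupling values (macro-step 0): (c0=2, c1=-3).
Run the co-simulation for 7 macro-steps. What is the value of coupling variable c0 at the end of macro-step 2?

c0 at macro-step 2 = 1

macro 1: S0 reads c1=-3 → after 1×micro: 5; S1 reads c0=5 → after 3×micro: -5 ⇒ (c0=5, c1=-5)
macro 2: S0 reads c1=-5 → after 1×micro: 1; S1 reads c0=1 → after 3×micro: -1 ⇒ (c0=1, c1=-1)
macro 3: S0 reads c1=-1 → after 1×micro: 0; S1 reads c0=0 → after 3×micro: 0 ⇒ (c0=0, c1=0)
macro 4: S0 reads c1=0 → after 1×micro: -1; S1 reads c0=-1 → after 3×micro: 1 ⇒ (c0=-1, c1=1)
macro 5: S0 reads c1=1 → after 1×micro: 1; S1 reads c0=1 → after 3×micro: -1 ⇒ (c0=1, c1=-1)
macro 6: S0 reads c1=-1 → after 1×micro: 0; S1 reads c0=0 → after 3×micro: 0 ⇒ (c0=0, c1=0)
macro 7: S0 reads c1=0 → after 1×micro: -1; S1 reads c0=-1 → after 3×micro: 1 ⇒ (c0=-1, c1=1)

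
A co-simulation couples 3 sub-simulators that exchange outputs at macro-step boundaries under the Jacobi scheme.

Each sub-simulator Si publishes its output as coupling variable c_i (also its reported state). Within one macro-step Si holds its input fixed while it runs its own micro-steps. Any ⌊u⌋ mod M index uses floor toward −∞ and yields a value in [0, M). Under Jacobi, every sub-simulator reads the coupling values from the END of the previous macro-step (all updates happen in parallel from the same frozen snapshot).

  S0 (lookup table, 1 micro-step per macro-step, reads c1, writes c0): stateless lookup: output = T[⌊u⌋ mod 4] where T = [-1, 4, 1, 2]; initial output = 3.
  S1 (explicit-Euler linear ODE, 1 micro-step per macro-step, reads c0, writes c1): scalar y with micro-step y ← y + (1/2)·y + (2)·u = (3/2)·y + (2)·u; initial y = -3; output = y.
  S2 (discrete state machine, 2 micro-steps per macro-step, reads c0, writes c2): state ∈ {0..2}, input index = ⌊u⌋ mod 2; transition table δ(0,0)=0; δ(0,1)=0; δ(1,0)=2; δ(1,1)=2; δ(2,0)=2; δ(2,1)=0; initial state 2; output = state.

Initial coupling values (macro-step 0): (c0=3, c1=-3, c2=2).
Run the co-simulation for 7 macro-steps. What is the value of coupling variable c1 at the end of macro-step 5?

c1 at macro-step 5 = 1907/32

macro 1: S0 reads c1=-3 → after 1×micro: 4; S1 reads c0=3 → after 1×micro: 3/2; S2 reads c0=3 → after 2×micro: 0 ⇒ (c0=4, c1=3/2, c2=0)
macro 2: S0 reads c1=3/2 → after 1×micro: 4; S1 reads c0=4 → after 1×micro: 41/4; S2 reads c0=4 → after 2×micro: 0 ⇒ (c0=4, c1=41/4, c2=0)
macro 3: S0 reads c1=41/4 → after 1×micro: 1; S1 reads c0=4 → after 1×micro: 187/8; S2 reads c0=4 → after 2×micro: 0 ⇒ (c0=1, c1=187/8, c2=0)
macro 4: S0 reads c1=187/8 → after 1×micro: 2; S1 reads c0=1 → after 1×micro: 593/16; S2 reads c0=1 → after 2×micro: 0 ⇒ (c0=2, c1=593/16, c2=0)
macro 5: S0 reads c1=593/16 → after 1×micro: 4; S1 reads c0=2 → after 1×micro: 1907/32; S2 reads c0=2 → after 2×micro: 0 ⇒ (c0=4, c1=1907/32, c2=0)
macro 6: S0 reads c1=1907/32 → after 1×micro: 2; S1 reads c0=4 → after 1×micro: 6233/64; S2 reads c0=4 → after 2×micro: 0 ⇒ (c0=2, c1=6233/64, c2=0)
macro 7: S0 reads c1=6233/64 → after 1×micro: 4; S1 reads c0=2 → after 1×micro: 19211/128; S2 reads c0=2 → after 2×micro: 0 ⇒ (c0=4, c1=19211/128, c2=0)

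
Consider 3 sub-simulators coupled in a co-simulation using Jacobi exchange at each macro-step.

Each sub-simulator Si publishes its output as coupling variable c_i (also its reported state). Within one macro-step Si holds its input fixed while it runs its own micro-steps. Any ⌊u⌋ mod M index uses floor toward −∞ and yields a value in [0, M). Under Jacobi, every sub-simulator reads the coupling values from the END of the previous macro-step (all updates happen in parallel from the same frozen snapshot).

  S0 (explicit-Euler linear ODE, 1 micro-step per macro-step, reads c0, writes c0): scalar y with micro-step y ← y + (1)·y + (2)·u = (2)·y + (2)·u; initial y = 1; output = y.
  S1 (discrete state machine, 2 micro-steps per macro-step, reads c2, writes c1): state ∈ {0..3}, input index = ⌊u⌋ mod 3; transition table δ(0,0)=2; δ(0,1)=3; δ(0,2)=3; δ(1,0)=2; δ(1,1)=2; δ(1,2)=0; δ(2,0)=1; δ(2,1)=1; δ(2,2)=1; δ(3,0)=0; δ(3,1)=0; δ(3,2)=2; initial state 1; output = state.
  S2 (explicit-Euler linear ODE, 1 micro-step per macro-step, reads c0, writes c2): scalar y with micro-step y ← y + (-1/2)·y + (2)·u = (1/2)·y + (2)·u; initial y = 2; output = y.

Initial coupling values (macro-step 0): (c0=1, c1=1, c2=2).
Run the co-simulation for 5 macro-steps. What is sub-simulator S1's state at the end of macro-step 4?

macro 1: S0 reads c0=1 → after 1×micro: 4; S1 reads c2=2 → after 2×micro: 3; S2 reads c0=1 → after 1×micro: 3 ⇒ (c0=4, c1=3, c2=3)
macro 2: S0 reads c0=4 → after 1×micro: 16; S1 reads c2=3 → after 2×micro: 2; S2 reads c0=4 → after 1×micro: 19/2 ⇒ (c0=16, c1=2, c2=19/2)
macro 3: S0 reads c0=16 → after 1×micro: 64; S1 reads c2=19/2 → after 2×micro: 2; S2 reads c0=16 → after 1×micro: 147/4 ⇒ (c0=64, c1=2, c2=147/4)
macro 4: S0 reads c0=64 → after 1×micro: 256; S1 reads c2=147/4 → after 2×micro: 2; S2 reads c0=64 → after 1×micro: 1171/8 ⇒ (c0=256, c1=2, c2=1171/8)
macro 5: S0 reads c0=256 → after 1×micro: 1024; S1 reads c2=1171/8 → after 2×micro: 0; S2 reads c0=256 → after 1×micro: 9363/16 ⇒ (c0=1024, c1=0, c2=9363/16)

S1 state at macro-step 4 = 2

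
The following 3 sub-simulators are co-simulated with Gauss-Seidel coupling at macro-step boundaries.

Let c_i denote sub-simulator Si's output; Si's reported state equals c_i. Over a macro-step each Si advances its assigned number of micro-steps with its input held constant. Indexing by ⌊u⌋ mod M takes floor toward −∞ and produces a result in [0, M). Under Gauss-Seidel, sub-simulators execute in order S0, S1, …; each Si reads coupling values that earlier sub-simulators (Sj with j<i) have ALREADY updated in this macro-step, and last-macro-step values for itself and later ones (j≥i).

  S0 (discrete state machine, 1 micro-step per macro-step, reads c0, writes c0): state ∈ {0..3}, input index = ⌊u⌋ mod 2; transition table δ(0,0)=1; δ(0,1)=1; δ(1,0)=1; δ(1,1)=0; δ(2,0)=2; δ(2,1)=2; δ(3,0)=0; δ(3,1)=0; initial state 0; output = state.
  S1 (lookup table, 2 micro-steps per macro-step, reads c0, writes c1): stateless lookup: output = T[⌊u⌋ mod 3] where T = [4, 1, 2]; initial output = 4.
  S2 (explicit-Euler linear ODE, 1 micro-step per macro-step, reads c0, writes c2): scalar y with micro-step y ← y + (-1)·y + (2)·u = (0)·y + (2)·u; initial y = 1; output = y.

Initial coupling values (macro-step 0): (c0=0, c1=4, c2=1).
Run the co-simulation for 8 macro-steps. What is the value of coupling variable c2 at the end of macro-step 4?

c2 at macro-step 4 = 0

macro 1: S0 reads c0=0 → after 1×micro: 1; S1 reads c0=1 → after 2×micro: 1; S2 reads c0=1 → after 1×micro: 2 ⇒ (c0=1, c1=1, c2=2)
macro 2: S0 reads c0=1 → after 1×micro: 0; S1 reads c0=0 → after 2×micro: 4; S2 reads c0=0 → after 1×micro: 0 ⇒ (c0=0, c1=4, c2=0)
macro 3: S0 reads c0=0 → after 1×micro: 1; S1 reads c0=1 → after 2×micro: 1; S2 reads c0=1 → after 1×micro: 2 ⇒ (c0=1, c1=1, c2=2)
macro 4: S0 reads c0=1 → after 1×micro: 0; S1 reads c0=0 → after 2×micro: 4; S2 reads c0=0 → after 1×micro: 0 ⇒ (c0=0, c1=4, c2=0)
macro 5: S0 reads c0=0 → after 1×micro: 1; S1 reads c0=1 → after 2×micro: 1; S2 reads c0=1 → after 1×micro: 2 ⇒ (c0=1, c1=1, c2=2)
macro 6: S0 reads c0=1 → after 1×micro: 0; S1 reads c0=0 → after 2×micro: 4; S2 reads c0=0 → after 1×micro: 0 ⇒ (c0=0, c1=4, c2=0)
macro 7: S0 reads c0=0 → after 1×micro: 1; S1 reads c0=1 → after 2×micro: 1; S2 reads c0=1 → after 1×micro: 2 ⇒ (c0=1, c1=1, c2=2)
macro 8: S0 reads c0=1 → after 1×micro: 0; S1 reads c0=0 → after 2×micro: 4; S2 reads c0=0 → after 1×micro: 0 ⇒ (c0=0, c1=4, c2=0)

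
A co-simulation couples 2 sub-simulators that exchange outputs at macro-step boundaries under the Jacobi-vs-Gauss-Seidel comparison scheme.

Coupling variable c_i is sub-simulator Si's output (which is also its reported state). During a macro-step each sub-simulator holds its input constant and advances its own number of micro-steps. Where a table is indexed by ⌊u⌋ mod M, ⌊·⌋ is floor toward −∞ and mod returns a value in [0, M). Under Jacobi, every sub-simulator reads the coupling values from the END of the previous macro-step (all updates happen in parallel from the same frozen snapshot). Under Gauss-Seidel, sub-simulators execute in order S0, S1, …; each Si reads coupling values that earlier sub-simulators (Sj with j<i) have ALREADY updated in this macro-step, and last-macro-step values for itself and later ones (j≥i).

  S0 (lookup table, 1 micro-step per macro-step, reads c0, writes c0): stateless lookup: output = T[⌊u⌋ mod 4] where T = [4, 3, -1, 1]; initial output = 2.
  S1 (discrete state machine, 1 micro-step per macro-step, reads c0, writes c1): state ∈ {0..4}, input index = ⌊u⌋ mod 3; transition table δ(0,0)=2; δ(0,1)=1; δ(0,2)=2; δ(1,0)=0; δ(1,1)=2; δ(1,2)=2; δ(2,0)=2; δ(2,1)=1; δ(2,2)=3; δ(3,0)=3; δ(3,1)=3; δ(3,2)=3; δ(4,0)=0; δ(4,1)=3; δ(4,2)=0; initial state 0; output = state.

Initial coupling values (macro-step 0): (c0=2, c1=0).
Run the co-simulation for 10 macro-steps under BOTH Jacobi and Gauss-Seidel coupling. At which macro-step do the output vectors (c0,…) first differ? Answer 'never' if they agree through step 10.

[Jacobi] macro 1: S0 reads c0=2 → after 1×micro: -1; S1 reads c0=2 → after 1×micro: 2 ⇒ (c0=-1, c1=2)
[Jacobi] macro 2: S0 reads c0=-1 → after 1×micro: 1; S1 reads c0=-1 → after 1×micro: 3 ⇒ (c0=1, c1=3)
[Jacobi] macro 3: S0 reads c0=1 → after 1×micro: 3; S1 reads c0=1 → after 1×micro: 3 ⇒ (c0=3, c1=3)
[Jacobi] macro 4: S0 reads c0=3 → after 1×micro: 1; S1 reads c0=3 → after 1×micro: 3 ⇒ (c0=1, c1=3)
[Jacobi] macro 5: S0 reads c0=1 → after 1×micro: 3; S1 reads c0=1 → after 1×micro: 3 ⇒ (c0=3, c1=3)
[Jacobi] macro 6: S0 reads c0=3 → after 1×micro: 1; S1 reads c0=3 → after 1×micro: 3 ⇒ (c0=1, c1=3)
[Jacobi] macro 7: S0 reads c0=1 → after 1×micro: 3; S1 reads c0=1 → after 1×micro: 3 ⇒ (c0=3, c1=3)
[Jacobi] macro 8: S0 reads c0=3 → after 1×micro: 1; S1 reads c0=3 → after 1×micro: 3 ⇒ (c0=1, c1=3)
[Jacobi] macro 9: S0 reads c0=1 → after 1×micro: 3; S1 reads c0=1 → after 1×micro: 3 ⇒ (c0=3, c1=3)
[Jacobi] macro 10: S0 reads c0=3 → after 1×micro: 1; S1 reads c0=3 → after 1×micro: 3 ⇒ (c0=1, c1=3)
[Gauss-Seidel] macro 1: S0 reads c0=2 → after 1×micro: -1; S1 reads c0=-1 → after 1×micro: 2 ⇒ (c0=-1, c1=2)
[Gauss-Seidel] macro 2: S0 reads c0=-1 → after 1×micro: 1; S1 reads c0=1 → after 1×micro: 1 ⇒ (c0=1, c1=1)
[Gauss-Seidel] macro 3: S0 reads c0=1 → after 1×micro: 3; S1 reads c0=3 → after 1×micro: 0 ⇒ (c0=3, c1=0)
[Gauss-Seidel] macro 4: S0 reads c0=3 → after 1×micro: 1; S1 reads c0=1 → after 1×micro: 1 ⇒ (c0=1, c1=1)
[Gauss-Seidel] macro 5: S0 reads c0=1 → after 1×micro: 3; S1 reads c0=3 → after 1×micro: 0 ⇒ (c0=3, c1=0)
[Gauss-Seidel] macro 6: S0 reads c0=3 → after 1×micro: 1; S1 reads c0=1 → after 1×micro: 1 ⇒ (c0=1, c1=1)
[Gauss-Seidel] macro 7: S0 reads c0=1 → after 1×micro: 3; S1 reads c0=3 → after 1×micro: 0 ⇒ (c0=3, c1=0)
[Gauss-Seidel] macro 8: S0 reads c0=3 → after 1×micro: 1; S1 reads c0=1 → after 1×micro: 1 ⇒ (c0=1, c1=1)
[Gauss-Seidel] macro 9: S0 reads c0=1 → after 1×micro: 3; S1 reads c0=3 → after 1×micro: 0 ⇒ (c0=3, c1=0)
[Gauss-Seidel] macro 10: S0 reads c0=3 → after 1×micro: 1; S1 reads c0=1 → after 1×micro: 1 ⇒ (c0=1, c1=1)

first divergence at macro-step: 2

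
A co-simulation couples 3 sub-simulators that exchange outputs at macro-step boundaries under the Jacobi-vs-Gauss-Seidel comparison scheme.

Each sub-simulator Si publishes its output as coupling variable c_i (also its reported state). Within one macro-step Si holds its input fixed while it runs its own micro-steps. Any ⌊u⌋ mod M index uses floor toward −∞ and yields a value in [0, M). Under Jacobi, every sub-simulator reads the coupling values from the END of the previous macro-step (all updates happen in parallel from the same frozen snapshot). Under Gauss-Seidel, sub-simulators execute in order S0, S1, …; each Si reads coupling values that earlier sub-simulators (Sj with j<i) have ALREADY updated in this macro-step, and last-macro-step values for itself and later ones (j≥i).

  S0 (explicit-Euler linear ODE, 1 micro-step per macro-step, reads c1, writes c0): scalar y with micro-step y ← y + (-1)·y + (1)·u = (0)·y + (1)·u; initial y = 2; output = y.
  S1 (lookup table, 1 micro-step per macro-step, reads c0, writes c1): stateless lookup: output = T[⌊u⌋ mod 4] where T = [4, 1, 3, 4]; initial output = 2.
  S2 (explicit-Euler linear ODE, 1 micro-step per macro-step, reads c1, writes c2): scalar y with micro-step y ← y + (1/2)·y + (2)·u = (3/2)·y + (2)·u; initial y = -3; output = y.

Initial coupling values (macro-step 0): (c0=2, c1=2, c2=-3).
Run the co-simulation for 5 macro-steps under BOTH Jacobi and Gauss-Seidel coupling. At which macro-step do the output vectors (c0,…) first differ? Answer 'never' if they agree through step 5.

[Jacobi] macro 1: S0 reads c1=2 → after 1×micro: 2; S1 reads c0=2 → after 1×micro: 3; S2 reads c1=2 → after 1×micro: -1/2 ⇒ (c0=2, c1=3, c2=-1/2)
[Jacobi] macro 2: S0 reads c1=3 → after 1×micro: 3; S1 reads c0=2 → after 1×micro: 3; S2 reads c1=3 → after 1×micro: 21/4 ⇒ (c0=3, c1=3, c2=21/4)
[Jacobi] macro 3: S0 reads c1=3 → after 1×micro: 3; S1 reads c0=3 → after 1×micro: 4; S2 reads c1=3 → after 1×micro: 111/8 ⇒ (c0=3, c1=4, c2=111/8)
[Jacobi] macro 4: S0 reads c1=4 → after 1×micro: 4; S1 reads c0=3 → after 1×micro: 4; S2 reads c1=4 → after 1×micro: 461/16 ⇒ (c0=4, c1=4, c2=461/16)
[Jacobi] macro 5: S0 reads c1=4 → after 1×micro: 4; S1 reads c0=4 → after 1×micro: 4; S2 reads c1=4 → after 1×micro: 1639/32 ⇒ (c0=4, c1=4, c2=1639/32)
[Gauss-Seidel] macro 1: S0 reads c1=2 → after 1×micro: 2; S1 reads c0=2 → after 1×micro: 3; S2 reads c1=3 → after 1×micro: 3/2 ⇒ (c0=2, c1=3, c2=3/2)
[Gauss-Seidel] macro 2: S0 reads c1=3 → after 1×micro: 3; S1 reads c0=3 → after 1×micro: 4; S2 reads c1=4 → after 1×micro: 41/4 ⇒ (c0=3, c1=4, c2=41/4)
[Gauss-Seidel] macro 3: S0 reads c1=4 → after 1×micro: 4; S1 reads c0=4 → after 1×micro: 4; S2 reads c1=4 → after 1×micro: 187/8 ⇒ (c0=4, c1=4, c2=187/8)
[Gauss-Seidel] macro 4: S0 reads c1=4 → after 1×micro: 4; S1 reads c0=4 → after 1×micro: 4; S2 reads c1=4 → after 1×micro: 689/16 ⇒ (c0=4, c1=4, c2=689/16)
[Gauss-Seidel] macro 5: S0 reads c1=4 → after 1×micro: 4; S1 reads c0=4 → after 1×micro: 4; S2 reads c1=4 → after 1×micro: 2323/32 ⇒ (c0=4, c1=4, c2=2323/32)

first divergence at macro-step: 1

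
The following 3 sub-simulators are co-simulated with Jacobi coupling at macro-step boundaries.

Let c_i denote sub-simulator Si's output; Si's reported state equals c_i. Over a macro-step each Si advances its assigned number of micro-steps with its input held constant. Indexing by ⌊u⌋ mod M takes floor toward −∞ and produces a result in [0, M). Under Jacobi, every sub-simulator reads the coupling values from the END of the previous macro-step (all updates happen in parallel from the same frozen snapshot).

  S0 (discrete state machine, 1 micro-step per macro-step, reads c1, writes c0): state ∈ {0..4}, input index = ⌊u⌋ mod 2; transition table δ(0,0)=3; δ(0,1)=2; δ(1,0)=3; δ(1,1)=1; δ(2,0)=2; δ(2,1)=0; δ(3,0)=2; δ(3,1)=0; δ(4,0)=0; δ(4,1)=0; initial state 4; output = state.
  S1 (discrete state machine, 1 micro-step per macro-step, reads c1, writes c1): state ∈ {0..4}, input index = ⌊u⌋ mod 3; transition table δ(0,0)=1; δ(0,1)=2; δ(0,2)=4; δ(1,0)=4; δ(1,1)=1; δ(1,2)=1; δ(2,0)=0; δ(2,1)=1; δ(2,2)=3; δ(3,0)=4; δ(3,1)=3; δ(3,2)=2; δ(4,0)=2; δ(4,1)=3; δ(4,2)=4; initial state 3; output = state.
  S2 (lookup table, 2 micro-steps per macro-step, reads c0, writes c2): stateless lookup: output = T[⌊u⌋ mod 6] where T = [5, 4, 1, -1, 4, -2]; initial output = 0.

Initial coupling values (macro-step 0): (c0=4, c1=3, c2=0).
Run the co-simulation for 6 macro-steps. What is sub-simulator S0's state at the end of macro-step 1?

S0 state at macro-step 1 = 0

macro 1: S0 reads c1=3 → after 1×micro: 0; S1 reads c1=3 → after 1×micro: 4; S2 reads c0=4 → after 2×micro: 4 ⇒ (c0=0, c1=4, c2=4)
macro 2: S0 reads c1=4 → after 1×micro: 3; S1 reads c1=4 → after 1×micro: 3; S2 reads c0=0 → after 2×micro: 5 ⇒ (c0=3, c1=3, c2=5)
macro 3: S0 reads c1=3 → after 1×micro: 0; S1 reads c1=3 → after 1×micro: 4; S2 reads c0=3 → after 2×micro: -1 ⇒ (c0=0, c1=4, c2=-1)
macro 4: S0 reads c1=4 → after 1×micro: 3; S1 reads c1=4 → after 1×micro: 3; S2 reads c0=0 → after 2×micro: 5 ⇒ (c0=3, c1=3, c2=5)
macro 5: S0 reads c1=3 → after 1×micro: 0; S1 reads c1=3 → after 1×micro: 4; S2 reads c0=3 → after 2×micro: -1 ⇒ (c0=0, c1=4, c2=-1)
macro 6: S0 reads c1=4 → after 1×micro: 3; S1 reads c1=4 → after 1×micro: 3; S2 reads c0=0 → after 2×micro: 5 ⇒ (c0=3, c1=3, c2=5)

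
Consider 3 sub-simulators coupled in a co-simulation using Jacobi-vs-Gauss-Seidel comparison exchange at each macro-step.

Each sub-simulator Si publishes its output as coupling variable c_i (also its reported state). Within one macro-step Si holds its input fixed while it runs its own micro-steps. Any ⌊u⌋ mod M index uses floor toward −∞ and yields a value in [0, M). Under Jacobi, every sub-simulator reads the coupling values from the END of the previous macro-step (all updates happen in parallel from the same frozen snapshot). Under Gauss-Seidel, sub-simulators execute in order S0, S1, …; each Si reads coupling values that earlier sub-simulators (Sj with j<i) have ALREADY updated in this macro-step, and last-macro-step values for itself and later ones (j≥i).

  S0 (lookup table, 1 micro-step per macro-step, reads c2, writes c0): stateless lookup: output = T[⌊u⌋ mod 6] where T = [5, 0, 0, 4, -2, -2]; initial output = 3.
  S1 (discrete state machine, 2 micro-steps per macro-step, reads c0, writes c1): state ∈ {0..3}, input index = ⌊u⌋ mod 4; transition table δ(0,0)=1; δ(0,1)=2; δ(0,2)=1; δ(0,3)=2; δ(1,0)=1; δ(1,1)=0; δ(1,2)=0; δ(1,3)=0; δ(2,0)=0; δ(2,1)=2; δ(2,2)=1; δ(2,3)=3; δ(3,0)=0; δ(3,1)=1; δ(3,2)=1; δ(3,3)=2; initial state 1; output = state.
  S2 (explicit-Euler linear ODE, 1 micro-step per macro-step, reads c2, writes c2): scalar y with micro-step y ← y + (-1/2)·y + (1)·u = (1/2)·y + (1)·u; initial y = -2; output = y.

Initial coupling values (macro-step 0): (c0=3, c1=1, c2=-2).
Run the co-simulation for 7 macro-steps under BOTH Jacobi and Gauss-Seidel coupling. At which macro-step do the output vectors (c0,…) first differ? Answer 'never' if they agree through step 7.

first divergence at macro-step: 1

[Jacobi] macro 1: S0 reads c2=-2 → after 1×micro: -2; S1 reads c0=3 → after 2×micro: 2; S2 reads c2=-2 → after 1×micro: -3 ⇒ (c0=-2, c1=2, c2=-3)
[Jacobi] macro 2: S0 reads c2=-3 → after 1×micro: 4; S1 reads c0=-2 → after 2×micro: 0; S2 reads c2=-3 → after 1×micro: -9/2 ⇒ (c0=4, c1=0, c2=-9/2)
[Jacobi] macro 3: S0 reads c2=-9/2 → after 1×micro: 0; S1 reads c0=4 → after 2×micro: 1; S2 reads c2=-9/2 → after 1×micro: -27/4 ⇒ (c0=0, c1=1, c2=-27/4)
[Jacobi] macro 4: S0 reads c2=-27/4 → after 1×micro: -2; S1 reads c0=0 → after 2×micro: 1; S2 reads c2=-27/4 → after 1×micro: -81/8 ⇒ (c0=-2, c1=1, c2=-81/8)
[Jacobi] macro 5: S0 reads c2=-81/8 → after 1×micro: 0; S1 reads c0=-2 → after 2×micro: 1; S2 reads c2=-81/8 → after 1×micro: -243/16 ⇒ (c0=0, c1=1, c2=-243/16)
[Jacobi] macro 6: S0 reads c2=-243/16 → after 1×micro: 0; S1 reads c0=0 → after 2×micro: 1; S2 reads c2=-243/16 → after 1×micro: -729/32 ⇒ (c0=0, c1=1, c2=-729/32)
[Jacobi] macro 7: S0 reads c2=-729/32 → after 1×micro: 0; S1 reads c0=0 → after 2×micro: 1; S2 reads c2=-729/32 → after 1×micro: -2187/64 ⇒ (c0=0, c1=1, c2=-2187/64)
[Gauss-Seidel] macro 1: S0 reads c2=-2 → after 1×micro: -2; S1 reads c0=-2 → after 2×micro: 1; S2 reads c2=-2 → after 1×micro: -3 ⇒ (c0=-2, c1=1, c2=-3)
[Gauss-Seidel] macro 2: S0 reads c2=-3 → after 1×micro: 4; S1 reads c0=4 → after 2×micro: 1; S2 reads c2=-3 → after 1×micro: -9/2 ⇒ (c0=4, c1=1, c2=-9/2)
[Gauss-Seidel] macro 3: S0 reads c2=-9/2 → after 1×micro: 0; S1 reads c0=0 → after 2×micro: 1; S2 reads c2=-9/2 → after 1×micro: -27/4 ⇒ (c0=0, c1=1, c2=-27/4)
[Gauss-Seidel] macro 4: S0 reads c2=-27/4 → after 1×micro: -2; S1 reads c0=-2 → after 2×micro: 1; S2 reads c2=-27/4 → after 1×micro: -81/8 ⇒ (c0=-2, c1=1, c2=-81/8)
[Gauss-Seidel] macro 5: S0 reads c2=-81/8 → after 1×micro: 0; S1 reads c0=0 → after 2×micro: 1; S2 reads c2=-81/8 → after 1×micro: -243/16 ⇒ (c0=0, c1=1, c2=-243/16)
[Gauss-Seidel] macro 6: S0 reads c2=-243/16 → after 1×micro: 0; S1 reads c0=0 → after 2×micro: 1; S2 reads c2=-243/16 → after 1×micro: -729/32 ⇒ (c0=0, c1=1, c2=-729/32)
[Gauss-Seidel] macro 7: S0 reads c2=-729/32 → after 1×micro: 0; S1 reads c0=0 → after 2×micro: 1; S2 reads c2=-729/32 → after 1×micro: -2187/64 ⇒ (c0=0, c1=1, c2=-2187/64)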